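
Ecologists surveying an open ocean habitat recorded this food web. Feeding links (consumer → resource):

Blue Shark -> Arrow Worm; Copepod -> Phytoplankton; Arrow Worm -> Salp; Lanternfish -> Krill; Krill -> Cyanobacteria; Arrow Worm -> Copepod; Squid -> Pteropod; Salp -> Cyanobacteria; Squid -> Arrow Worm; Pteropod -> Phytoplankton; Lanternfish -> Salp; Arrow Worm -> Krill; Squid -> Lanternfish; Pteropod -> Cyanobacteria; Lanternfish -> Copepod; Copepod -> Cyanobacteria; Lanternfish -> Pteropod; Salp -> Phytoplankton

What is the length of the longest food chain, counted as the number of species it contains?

One longest chain: Phytoplankton → Salp → Arrow Worm → Blue Shark.
It has 4 species and 3 links.

4 species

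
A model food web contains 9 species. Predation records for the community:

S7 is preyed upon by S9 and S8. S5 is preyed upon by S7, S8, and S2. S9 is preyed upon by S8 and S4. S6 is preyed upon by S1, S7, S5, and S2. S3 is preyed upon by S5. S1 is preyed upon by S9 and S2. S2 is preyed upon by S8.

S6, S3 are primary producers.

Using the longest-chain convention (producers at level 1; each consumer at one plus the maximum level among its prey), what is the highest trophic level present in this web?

Producers (level 1): S6, S3.
S6 → S5 → S7 → S9 → S8 gives S8 level 5.
No species has a prey at level 5, so no species reaches level 6.

5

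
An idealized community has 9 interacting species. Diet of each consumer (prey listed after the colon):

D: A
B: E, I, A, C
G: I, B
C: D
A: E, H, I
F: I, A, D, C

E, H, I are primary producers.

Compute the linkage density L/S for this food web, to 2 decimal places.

There are L = 15 links among S = 9 species.
L/S = 15/9 = 1.6667 ≈ 1.67.

L/S = 1.67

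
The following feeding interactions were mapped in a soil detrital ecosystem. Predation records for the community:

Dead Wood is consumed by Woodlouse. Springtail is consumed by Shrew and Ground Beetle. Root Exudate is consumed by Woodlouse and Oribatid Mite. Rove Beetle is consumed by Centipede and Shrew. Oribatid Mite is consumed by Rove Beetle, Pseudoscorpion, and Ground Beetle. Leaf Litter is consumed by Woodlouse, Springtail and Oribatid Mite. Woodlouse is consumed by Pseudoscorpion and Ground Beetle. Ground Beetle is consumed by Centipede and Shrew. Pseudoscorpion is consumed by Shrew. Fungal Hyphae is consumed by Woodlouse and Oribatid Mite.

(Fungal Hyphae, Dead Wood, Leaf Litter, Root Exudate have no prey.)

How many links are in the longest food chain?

One longest chain: Fungal Hyphae → Woodlouse → Ground Beetle → Centipede.
It has 4 species and 3 links.

3 links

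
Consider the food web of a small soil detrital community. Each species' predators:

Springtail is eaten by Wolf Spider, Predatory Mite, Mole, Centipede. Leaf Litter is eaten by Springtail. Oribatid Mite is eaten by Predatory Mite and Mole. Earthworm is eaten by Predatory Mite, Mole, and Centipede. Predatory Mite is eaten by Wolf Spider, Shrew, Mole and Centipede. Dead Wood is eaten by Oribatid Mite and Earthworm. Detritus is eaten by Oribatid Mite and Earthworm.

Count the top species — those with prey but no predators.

4

Top species (has prey, but nothing eats it): Mole, Shrew, Wolf Spider, Centipede.
Count: 4.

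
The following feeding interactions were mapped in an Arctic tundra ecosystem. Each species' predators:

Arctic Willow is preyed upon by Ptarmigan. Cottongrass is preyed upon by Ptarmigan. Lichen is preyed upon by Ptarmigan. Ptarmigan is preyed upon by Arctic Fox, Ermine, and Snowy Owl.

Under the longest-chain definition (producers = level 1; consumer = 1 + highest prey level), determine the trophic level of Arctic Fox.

Trophic level 3

Arctic Willow is a producer → level 1.
Ptarmigan eats Arctic Willow (level 1); other prey at levels: Cottongrass 1, Lichen 1 → level 2.
Arctic Fox eats Ptarmigan → level 3.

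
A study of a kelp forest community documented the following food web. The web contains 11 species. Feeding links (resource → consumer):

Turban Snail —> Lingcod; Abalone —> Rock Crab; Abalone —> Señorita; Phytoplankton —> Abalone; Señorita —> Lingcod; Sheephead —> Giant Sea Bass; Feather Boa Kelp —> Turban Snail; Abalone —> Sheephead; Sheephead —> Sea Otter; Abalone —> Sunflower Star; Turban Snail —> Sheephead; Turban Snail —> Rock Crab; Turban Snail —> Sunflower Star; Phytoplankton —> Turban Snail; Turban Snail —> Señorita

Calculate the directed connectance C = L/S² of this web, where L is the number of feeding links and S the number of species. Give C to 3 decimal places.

C = 0.124

The web has S = 11 species and L = 15 feeding links.
C = L / S² = 15 / 121 = 0.1240 ≈ 0.124.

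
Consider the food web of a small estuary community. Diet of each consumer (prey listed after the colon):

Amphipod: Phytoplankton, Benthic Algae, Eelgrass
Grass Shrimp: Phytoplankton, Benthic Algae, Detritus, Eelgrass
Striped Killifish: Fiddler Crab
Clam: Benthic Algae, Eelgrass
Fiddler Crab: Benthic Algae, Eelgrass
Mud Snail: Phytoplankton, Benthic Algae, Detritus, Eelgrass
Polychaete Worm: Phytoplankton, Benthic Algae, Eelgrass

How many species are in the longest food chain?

One longest chain: Benthic Algae → Fiddler Crab → Striped Killifish.
It has 3 species and 2 links.

3 species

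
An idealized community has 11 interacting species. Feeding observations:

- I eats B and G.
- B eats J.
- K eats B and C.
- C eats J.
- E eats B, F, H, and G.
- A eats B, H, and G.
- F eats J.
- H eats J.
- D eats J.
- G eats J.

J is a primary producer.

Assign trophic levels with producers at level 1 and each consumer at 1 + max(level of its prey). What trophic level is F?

J is a producer → level 1.
F eats J → level 2.

Trophic level 2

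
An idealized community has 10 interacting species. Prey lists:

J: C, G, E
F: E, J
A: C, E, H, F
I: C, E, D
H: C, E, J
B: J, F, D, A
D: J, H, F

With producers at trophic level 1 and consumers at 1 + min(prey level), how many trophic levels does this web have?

3

Producers (level 1): C, G, E.
Following each consumer down to its lowest-level prey: C → J → B (levels 1 through 3).
All prey of B (J 2, F 2, A 2, D 3) are at level 2 or above, so B is at level 1 + 2 = 3.
Every consumer has at least one prey at level 2 or below, so none exceeds level 3.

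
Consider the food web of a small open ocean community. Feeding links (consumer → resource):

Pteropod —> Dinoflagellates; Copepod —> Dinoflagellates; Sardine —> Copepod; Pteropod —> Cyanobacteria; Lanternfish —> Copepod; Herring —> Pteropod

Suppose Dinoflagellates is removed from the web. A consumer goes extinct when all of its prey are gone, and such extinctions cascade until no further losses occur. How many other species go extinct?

3

Remove Dinoflagellates.
Round 1: Copepod (all prey gone) → extinct.
Round 2: Lanternfish (all prey gone), Sardine (all prey gone) → extinct.
No further losses. Total secondary extinctions: 3.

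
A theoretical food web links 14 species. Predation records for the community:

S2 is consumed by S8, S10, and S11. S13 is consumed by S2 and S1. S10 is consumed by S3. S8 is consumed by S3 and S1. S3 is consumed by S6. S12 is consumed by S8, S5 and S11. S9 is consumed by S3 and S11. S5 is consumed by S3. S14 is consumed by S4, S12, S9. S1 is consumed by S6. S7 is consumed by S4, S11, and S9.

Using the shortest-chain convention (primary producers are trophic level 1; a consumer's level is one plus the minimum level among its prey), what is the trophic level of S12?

Trophic level 2

S14 is a producer → level 1.
S12 eats S14 → level 2.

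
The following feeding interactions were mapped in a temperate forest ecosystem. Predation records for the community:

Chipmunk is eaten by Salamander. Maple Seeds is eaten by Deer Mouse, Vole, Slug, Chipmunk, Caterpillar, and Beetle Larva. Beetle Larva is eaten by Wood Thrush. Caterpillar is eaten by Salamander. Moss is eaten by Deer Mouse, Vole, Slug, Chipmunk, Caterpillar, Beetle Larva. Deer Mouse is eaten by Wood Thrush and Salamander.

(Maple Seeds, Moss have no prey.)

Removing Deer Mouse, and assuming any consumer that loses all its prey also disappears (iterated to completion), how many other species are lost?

Remove Deer Mouse.
Every predator of it retains at least one other prey: Salamander still has Caterpillar, Chipmunk; Wood Thrush still has Beetle Larva.
No consumer loses all prey, so no secondary extinctions occur.

0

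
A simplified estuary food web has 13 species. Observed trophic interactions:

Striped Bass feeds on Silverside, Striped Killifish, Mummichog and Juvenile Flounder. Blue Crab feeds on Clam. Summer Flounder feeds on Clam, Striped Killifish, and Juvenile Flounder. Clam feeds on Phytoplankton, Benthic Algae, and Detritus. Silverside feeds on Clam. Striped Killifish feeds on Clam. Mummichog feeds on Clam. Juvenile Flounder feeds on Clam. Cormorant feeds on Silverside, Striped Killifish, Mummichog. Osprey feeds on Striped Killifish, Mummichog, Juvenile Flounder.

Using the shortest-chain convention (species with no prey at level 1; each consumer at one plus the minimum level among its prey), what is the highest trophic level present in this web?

4

Basal resources (level 1): Detritus, Benthic Algae, Phytoplankton.
Following each consumer down to its lowest-level prey: Detritus → Clam → Striped Killifish → Cormorant (levels 1 through 4).
All prey of Cormorant (Striped Killifish 3, Silverside 3, Mummichog 3) are at level 3 or above, so Cormorant is at level 1 + 3 = 4.
Every consumer has at least one prey at level 3 or below, so none exceeds level 4.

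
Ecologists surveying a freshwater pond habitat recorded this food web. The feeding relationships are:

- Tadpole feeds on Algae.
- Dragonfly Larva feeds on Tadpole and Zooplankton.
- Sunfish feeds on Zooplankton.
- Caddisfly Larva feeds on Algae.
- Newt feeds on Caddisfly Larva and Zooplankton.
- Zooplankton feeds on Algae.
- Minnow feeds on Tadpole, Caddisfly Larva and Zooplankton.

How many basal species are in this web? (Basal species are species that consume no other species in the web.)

1

Basal species (no prey listed): Algae.
Count: 1.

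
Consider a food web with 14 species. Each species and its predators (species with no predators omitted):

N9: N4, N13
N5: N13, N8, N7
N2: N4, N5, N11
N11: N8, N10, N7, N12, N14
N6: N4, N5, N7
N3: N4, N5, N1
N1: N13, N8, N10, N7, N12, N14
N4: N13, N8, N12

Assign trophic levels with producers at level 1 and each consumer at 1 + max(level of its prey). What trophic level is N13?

N2 is a producer → level 1.
N4 eats N2 (level 1); other prey at levels: N3 1, N6 1, N9 1 → level 2.
N13 eats N4 (level 2); other prey at levels: N9 1, N5 2, N1 2 → level 3.

Trophic level 3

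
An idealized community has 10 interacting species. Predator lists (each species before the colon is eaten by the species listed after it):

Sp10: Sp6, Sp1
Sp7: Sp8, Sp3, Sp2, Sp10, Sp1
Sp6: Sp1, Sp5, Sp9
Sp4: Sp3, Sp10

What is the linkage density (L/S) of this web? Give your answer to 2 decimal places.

There are L = 12 links among S = 10 species.
L/S = 12/10 = 1.2000 ≈ 1.20.

L/S = 1.20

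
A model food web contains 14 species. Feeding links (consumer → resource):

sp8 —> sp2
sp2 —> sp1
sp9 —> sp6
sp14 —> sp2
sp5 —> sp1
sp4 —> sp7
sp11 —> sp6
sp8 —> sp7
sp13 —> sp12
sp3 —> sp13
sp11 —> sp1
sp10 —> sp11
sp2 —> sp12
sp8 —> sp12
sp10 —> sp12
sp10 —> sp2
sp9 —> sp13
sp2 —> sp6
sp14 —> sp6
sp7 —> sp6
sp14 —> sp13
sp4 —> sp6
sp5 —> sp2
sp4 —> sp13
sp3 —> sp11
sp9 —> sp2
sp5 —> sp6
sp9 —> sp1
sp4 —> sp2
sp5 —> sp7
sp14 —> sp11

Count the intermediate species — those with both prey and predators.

Intermediate species (has both prey and predators): sp13, sp7, sp11, sp2.
Count: 4.

4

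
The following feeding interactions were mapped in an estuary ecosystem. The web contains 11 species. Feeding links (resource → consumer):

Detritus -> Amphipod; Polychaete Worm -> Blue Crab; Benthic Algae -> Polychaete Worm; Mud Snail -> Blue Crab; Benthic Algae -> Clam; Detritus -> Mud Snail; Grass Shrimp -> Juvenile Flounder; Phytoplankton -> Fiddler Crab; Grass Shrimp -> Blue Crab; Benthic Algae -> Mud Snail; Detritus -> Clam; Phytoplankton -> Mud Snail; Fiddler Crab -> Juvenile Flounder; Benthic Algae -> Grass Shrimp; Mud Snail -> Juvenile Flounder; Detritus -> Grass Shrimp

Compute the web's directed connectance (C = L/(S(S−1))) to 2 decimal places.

The web has S = 11 species and L = 16 feeding links.
C = L / (S(S−1)) = 16 / 110 = 0.1455 ≈ 0.15.

C = 0.15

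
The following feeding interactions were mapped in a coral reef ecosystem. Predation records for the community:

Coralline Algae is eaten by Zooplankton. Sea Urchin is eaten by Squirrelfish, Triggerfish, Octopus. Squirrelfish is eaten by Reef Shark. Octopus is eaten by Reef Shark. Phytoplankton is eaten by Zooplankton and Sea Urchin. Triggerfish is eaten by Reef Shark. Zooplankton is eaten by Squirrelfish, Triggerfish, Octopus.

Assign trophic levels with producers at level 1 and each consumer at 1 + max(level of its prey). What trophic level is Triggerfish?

Trophic level 3

Phytoplankton is a producer → level 1.
Sea Urchin eats Phytoplankton → level 2.
Triggerfish eats Sea Urchin (level 2); other prey at levels: Zooplankton 2 → level 3.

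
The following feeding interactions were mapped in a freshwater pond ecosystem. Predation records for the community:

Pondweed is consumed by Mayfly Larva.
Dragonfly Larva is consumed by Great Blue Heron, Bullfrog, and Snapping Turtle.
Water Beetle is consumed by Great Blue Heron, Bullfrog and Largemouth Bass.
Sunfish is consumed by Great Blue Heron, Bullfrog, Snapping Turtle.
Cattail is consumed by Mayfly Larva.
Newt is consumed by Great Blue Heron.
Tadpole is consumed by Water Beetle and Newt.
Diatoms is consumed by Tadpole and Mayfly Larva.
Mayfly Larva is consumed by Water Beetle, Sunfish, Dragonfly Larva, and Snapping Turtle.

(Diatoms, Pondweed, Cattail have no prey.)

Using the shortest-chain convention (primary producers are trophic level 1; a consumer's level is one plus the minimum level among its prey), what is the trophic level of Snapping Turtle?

Diatoms is a producer → level 1.
Mayfly Larva eats Diatoms → level 2.
Snapping Turtle eats Mayfly Larva → level 3.
No prey of Snapping Turtle is below level 2, so 3 is the minimum.

Trophic level 3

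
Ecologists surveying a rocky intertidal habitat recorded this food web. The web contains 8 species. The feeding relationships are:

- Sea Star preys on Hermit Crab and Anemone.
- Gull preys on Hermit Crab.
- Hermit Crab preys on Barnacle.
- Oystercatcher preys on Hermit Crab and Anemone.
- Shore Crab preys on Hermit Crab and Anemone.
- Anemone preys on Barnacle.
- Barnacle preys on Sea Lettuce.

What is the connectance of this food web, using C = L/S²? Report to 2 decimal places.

The web has S = 8 species and L = 10 feeding links.
C = L / S² = 10 / 64 = 0.1562 ≈ 0.16.

C = 0.16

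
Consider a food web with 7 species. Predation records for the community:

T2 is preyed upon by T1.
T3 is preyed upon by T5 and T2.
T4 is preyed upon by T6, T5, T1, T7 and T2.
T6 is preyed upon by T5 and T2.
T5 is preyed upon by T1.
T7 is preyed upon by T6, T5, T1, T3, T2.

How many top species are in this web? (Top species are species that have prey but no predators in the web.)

1

Top species (has prey, but nothing eats it): T1.
Count: 1.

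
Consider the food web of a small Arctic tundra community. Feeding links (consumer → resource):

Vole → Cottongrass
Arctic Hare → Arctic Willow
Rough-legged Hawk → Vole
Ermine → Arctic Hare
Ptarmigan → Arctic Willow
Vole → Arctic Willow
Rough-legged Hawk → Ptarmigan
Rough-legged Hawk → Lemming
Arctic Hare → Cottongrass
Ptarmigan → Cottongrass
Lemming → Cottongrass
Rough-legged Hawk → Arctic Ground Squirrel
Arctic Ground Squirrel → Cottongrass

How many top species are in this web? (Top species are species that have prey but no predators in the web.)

2

Top species (has prey, but nothing eats it): Ermine, Rough-legged Hawk.
Count: 2.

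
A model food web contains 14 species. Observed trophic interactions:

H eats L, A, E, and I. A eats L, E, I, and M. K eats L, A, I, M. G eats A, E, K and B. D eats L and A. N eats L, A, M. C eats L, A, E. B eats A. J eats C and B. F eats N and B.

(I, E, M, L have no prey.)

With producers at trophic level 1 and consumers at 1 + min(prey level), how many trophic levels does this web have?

3

Producers (level 1): I, E, M, L.
Following each consumer down to its lowest-level prey: I → A → B (levels 1 through 3).
All prey of B (A 2) are at level 2 or above, so B is at level 1 + 2 = 3.
Every consumer has at least one prey at level 2 or below, so none exceeds level 3.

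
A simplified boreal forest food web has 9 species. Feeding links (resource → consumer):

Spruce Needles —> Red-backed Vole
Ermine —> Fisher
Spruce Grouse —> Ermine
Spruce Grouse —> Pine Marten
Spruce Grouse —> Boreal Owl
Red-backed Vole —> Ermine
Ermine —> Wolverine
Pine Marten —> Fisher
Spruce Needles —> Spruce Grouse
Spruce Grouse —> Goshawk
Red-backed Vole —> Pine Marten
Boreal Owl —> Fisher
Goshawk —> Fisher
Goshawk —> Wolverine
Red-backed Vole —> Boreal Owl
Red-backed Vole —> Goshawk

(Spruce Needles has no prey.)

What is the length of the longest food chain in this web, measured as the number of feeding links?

One longest chain: Spruce Needles → Spruce Grouse → Goshawk → Wolverine.
It has 4 species and 3 links.

3 links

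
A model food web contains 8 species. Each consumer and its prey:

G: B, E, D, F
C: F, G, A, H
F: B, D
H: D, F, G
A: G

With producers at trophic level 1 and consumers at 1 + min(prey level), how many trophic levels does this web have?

3

Producers (level 1): B, E, D.
Following each consumer down to its lowest-level prey: B → F → C (levels 1 through 3).
All prey of C (F 2, G 2, H 2, A 3) are at level 2 or above, so C is at level 1 + 2 = 3.
Every consumer has at least one prey at level 2 or below, so none exceeds level 3.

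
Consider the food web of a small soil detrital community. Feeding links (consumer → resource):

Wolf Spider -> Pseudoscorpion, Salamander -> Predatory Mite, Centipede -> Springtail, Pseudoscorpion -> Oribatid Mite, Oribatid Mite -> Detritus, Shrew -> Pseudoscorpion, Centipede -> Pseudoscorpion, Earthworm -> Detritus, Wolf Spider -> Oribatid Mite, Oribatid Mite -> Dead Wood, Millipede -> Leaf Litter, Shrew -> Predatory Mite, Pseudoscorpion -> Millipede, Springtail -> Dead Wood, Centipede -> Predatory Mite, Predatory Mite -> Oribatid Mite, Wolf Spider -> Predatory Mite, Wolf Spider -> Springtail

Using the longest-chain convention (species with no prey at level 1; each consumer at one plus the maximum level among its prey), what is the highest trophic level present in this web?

4

Basal resources (level 1): Leaf Litter, Detritus, Dead Wood.
Detritus → Oribatid Mite → Pseudoscorpion → Shrew gives Shrew level 4.
No species has a prey at level 4, so no species reaches level 5.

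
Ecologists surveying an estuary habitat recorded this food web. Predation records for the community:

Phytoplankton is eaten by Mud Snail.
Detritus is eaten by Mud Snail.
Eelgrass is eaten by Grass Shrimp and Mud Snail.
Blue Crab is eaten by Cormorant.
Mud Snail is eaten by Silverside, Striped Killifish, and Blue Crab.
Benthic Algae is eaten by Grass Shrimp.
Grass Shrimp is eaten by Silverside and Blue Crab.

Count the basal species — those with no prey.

4

Basal species (no prey listed): Detritus, Eelgrass, Benthic Algae, Phytoplankton.
Count: 4.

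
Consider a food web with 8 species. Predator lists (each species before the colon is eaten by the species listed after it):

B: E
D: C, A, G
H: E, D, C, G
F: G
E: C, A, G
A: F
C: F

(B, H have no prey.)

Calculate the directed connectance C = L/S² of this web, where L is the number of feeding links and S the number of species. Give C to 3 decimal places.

The web has S = 8 species and L = 14 feeding links.
C = L / S² = 14 / 64 = 0.2188 ≈ 0.219.

C = 0.219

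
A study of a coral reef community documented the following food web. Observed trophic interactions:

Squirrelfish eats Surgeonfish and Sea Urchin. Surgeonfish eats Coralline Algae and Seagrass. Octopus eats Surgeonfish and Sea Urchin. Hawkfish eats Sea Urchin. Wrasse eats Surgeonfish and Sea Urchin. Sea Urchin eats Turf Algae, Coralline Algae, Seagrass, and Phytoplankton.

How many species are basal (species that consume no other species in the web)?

4

Basal species (no prey listed): Coralline Algae, Seagrass, Turf Algae, Phytoplankton.
Count: 4.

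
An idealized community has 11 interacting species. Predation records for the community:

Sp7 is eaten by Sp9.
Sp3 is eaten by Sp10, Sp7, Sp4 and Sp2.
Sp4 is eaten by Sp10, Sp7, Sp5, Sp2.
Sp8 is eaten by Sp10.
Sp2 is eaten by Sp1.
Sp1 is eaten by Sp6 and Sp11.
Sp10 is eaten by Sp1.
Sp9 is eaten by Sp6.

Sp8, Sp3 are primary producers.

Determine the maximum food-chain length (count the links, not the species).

One longest chain: Sp3 → Sp4 → Sp7 → Sp9 → Sp6.
It has 5 species and 4 links.

4 links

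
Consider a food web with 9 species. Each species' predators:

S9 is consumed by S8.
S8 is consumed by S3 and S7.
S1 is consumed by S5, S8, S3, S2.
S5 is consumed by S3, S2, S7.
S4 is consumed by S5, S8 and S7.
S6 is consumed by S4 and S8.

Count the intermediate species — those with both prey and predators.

Intermediate species (has both prey and predators): S4, S8, S5.
Count: 3.

3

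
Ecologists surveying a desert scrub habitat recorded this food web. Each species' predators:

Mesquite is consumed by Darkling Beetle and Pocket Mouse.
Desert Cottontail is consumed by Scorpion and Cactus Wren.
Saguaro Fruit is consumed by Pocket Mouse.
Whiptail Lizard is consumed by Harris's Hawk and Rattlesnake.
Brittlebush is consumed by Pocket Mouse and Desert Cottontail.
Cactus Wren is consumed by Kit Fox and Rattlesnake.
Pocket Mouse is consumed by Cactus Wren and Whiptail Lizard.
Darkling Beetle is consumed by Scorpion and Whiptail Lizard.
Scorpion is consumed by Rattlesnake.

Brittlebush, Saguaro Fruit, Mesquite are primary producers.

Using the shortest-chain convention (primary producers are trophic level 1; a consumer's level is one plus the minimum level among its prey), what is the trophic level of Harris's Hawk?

Brittlebush is a producer → level 1.
Pocket Mouse eats Brittlebush → level 2.
Whiptail Lizard eats Pocket Mouse → level 3.
Harris's Hawk eats Whiptail Lizard → level 4.
No prey of Harris's Hawk is below level 3, so 4 is the minimum.

Trophic level 4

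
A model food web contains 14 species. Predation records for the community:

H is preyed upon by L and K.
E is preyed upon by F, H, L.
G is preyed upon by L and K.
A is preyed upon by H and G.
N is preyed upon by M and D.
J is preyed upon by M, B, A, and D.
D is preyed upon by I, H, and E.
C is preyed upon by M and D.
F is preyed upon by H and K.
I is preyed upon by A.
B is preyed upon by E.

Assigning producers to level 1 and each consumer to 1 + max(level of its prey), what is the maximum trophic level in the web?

6

Producers (level 1): C, N, J.
C → D → I → A → H → L gives L level 6.
No species has a prey at level 6, so no species reaches level 7.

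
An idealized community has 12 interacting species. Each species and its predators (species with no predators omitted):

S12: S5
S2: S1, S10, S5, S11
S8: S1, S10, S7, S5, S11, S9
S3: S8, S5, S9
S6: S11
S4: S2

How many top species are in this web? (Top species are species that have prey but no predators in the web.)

Top species (has prey, but nothing eats it): S1, S10, S7, S5, S11, S9.
Count: 6.

6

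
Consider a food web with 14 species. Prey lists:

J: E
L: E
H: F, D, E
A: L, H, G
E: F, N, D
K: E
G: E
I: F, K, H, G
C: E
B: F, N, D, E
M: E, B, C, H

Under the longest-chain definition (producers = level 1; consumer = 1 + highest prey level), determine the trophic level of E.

Trophic level 2

F is a producer → level 1.
E eats F (level 1); other prey at levels: N 1, D 1 → level 2.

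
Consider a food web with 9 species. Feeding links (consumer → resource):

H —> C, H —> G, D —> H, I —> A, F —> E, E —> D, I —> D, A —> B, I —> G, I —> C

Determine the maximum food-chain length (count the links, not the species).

One longest chain: C → H → D → E → F.
It has 5 species and 4 links.

4 links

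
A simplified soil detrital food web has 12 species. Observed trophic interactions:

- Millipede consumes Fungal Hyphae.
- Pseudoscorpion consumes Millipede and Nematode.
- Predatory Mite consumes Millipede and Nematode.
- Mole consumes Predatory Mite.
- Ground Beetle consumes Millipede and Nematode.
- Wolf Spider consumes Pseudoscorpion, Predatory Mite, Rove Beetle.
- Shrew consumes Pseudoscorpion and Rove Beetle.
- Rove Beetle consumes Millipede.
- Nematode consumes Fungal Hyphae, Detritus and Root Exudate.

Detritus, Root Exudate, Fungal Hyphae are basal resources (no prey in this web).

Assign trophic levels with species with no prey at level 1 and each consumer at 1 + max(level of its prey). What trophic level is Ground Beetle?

Fungal Hyphae has no prey (basal) → level 1.
Millipede eats Fungal Hyphae → level 2.
Ground Beetle eats Millipede (level 2); other prey at levels: Nematode 2 → level 3.

Trophic level 3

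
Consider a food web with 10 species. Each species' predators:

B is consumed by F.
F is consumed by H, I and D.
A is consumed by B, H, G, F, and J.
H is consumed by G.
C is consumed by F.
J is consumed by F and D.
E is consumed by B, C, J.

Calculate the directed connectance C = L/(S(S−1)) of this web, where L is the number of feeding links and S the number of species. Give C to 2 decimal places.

The web has S = 10 species and L = 16 feeding links.
C = L / (S(S−1)) = 16 / 90 = 0.1778 ≈ 0.18.

C = 0.18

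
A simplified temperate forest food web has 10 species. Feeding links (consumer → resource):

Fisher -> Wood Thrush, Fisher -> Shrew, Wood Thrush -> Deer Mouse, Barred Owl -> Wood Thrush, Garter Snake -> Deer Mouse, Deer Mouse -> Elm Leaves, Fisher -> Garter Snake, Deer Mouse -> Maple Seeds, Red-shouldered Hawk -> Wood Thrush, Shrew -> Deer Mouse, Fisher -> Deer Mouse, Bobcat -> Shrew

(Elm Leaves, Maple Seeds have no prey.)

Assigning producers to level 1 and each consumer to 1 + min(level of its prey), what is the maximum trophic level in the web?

Producers (level 1): Elm Leaves, Maple Seeds.
Following each consumer down to its lowest-level prey: Elm Leaves → Deer Mouse → Wood Thrush → Red-shouldered Hawk (levels 1 through 4).
All prey of Red-shouldered Hawk (Wood Thrush 3) are at level 3 or above, so Red-shouldered Hawk is at level 1 + 3 = 4.
Every consumer has at least one prey at level 3 or below, so none exceeds level 4.

4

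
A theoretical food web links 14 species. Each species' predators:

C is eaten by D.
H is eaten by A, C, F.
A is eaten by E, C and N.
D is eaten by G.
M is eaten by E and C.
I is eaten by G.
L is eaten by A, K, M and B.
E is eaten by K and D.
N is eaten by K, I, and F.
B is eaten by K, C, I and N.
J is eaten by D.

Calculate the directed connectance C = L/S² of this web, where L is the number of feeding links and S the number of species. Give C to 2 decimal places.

The web has S = 14 species and L = 25 feeding links.
C = L / S² = 25 / 196 = 0.1276 ≈ 0.13.

C = 0.13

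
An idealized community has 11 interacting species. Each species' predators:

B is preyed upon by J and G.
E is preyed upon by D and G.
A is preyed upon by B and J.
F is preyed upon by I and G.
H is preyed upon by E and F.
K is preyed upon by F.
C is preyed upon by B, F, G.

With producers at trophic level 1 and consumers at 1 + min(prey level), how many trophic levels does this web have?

Producers (level 1): K, A, C, H.
Following each consumer down to its lowest-level prey: K → F → I (levels 1 through 3).
All prey of I (F 2) are at level 2 or above, so I is at level 1 + 2 = 3.
Every consumer has at least one prey at level 2 or below, so none exceeds level 3.

3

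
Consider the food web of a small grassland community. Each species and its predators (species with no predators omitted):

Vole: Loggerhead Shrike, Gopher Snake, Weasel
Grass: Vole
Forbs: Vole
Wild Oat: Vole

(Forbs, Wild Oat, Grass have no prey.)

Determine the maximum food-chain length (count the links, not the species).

2 links

One longest chain: Forbs → Vole → Loggerhead Shrike.
It has 3 species and 2 links.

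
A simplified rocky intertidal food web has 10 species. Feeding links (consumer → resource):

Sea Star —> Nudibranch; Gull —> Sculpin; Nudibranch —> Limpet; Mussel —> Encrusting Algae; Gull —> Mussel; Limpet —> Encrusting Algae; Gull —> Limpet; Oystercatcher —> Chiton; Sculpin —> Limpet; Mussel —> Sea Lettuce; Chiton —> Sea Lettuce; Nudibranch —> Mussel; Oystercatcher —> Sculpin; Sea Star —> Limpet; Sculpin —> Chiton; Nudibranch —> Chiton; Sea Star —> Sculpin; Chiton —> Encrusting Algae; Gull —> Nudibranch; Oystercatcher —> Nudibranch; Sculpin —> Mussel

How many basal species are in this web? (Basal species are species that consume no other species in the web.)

Basal species (no prey listed): Encrusting Algae, Sea Lettuce.
Count: 2.

2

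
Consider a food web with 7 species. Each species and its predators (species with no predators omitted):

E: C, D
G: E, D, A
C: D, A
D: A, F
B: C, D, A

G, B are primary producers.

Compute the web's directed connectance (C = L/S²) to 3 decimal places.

The web has S = 7 species and L = 12 feeding links.
C = L / S² = 12 / 49 = 0.2449 ≈ 0.245.

C = 0.245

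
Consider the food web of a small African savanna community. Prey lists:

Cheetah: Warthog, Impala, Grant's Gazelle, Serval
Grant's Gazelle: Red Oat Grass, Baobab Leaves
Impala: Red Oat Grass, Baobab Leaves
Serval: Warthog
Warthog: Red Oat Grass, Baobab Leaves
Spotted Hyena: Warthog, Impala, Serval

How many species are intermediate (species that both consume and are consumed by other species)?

4

Intermediate species (has both prey and predators): Warthog, Impala, Grant's Gazelle, Serval.
Count: 4.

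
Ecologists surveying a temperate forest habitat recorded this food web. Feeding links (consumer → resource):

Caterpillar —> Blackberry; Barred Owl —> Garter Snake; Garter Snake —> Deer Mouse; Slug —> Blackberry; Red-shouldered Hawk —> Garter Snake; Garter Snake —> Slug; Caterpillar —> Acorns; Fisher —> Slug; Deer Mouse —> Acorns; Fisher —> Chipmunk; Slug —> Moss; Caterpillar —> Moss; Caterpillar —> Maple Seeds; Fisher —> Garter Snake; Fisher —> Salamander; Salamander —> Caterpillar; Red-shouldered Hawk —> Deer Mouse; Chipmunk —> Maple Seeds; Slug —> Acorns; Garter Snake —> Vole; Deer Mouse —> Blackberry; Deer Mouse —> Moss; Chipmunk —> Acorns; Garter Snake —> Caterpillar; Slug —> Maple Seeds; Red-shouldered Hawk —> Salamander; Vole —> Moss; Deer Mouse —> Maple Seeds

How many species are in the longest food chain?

4 species

One longest chain: Acorns → Caterpillar → Salamander → Red-shouldered Hawk.
It has 4 species and 3 links.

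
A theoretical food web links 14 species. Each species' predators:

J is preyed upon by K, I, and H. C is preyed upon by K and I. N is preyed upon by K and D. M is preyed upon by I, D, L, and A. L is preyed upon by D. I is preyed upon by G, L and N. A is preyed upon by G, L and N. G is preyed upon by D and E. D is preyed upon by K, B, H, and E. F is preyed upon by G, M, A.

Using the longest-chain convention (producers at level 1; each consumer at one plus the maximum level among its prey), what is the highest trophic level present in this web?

6

Producers (level 1): J, C, F.
F → M → I → G → D → K gives K level 6.
No species has a prey at level 6, so no species reaches level 7.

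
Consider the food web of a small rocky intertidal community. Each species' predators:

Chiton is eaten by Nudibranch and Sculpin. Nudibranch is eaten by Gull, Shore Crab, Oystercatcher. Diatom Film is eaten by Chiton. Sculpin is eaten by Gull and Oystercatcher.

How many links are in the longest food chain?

3 links

One longest chain: Diatom Film → Chiton → Nudibranch → Gull.
It has 4 species and 3 links.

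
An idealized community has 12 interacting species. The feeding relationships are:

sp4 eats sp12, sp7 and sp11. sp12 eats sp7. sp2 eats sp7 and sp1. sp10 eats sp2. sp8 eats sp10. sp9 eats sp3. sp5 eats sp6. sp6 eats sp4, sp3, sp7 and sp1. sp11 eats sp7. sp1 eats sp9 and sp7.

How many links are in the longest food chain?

5 links

One longest chain: sp3 → sp9 → sp1 → sp2 → sp10 → sp8.
It has 6 species and 5 links.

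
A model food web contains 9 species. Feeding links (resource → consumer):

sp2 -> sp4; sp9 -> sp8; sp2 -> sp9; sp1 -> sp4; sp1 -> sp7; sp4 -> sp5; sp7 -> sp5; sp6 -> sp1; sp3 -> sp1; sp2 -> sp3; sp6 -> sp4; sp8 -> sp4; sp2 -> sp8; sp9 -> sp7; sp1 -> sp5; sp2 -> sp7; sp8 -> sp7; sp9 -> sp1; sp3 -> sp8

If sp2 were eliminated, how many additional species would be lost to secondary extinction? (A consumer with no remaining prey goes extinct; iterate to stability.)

3

Remove sp2.
Round 1: sp9 (all prey gone), sp3 (all prey gone) → extinct.
Round 2: sp8 (all prey gone) → extinct.
No further losses. Total secondary extinctions: 3.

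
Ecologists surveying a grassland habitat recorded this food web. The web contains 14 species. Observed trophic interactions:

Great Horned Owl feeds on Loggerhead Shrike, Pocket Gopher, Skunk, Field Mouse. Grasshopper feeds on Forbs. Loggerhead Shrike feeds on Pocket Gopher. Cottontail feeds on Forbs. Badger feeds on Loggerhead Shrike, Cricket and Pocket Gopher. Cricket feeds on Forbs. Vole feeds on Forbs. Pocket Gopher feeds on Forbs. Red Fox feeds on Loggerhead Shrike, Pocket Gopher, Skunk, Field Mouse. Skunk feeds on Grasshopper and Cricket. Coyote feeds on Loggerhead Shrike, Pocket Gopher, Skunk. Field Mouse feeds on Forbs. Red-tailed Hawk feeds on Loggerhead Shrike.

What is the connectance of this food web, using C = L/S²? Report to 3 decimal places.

C = 0.122

The web has S = 14 species and L = 24 feeding links.
C = L / S² = 24 / 196 = 0.1224 ≈ 0.122.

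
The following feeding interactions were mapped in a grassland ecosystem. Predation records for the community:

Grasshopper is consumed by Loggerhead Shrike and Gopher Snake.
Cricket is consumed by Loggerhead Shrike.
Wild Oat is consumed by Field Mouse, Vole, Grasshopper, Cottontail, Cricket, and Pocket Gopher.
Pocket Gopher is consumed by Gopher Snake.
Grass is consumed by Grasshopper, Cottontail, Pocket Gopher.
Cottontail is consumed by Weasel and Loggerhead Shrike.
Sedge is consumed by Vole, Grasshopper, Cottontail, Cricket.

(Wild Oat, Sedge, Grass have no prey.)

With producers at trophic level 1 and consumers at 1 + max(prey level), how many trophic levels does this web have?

Producers (level 1): Wild Oat, Sedge, Grass.
Wild Oat → Grasshopper → Loggerhead Shrike gives Loggerhead Shrike level 3.
No species has a prey at level 3, so no species reaches level 4.

3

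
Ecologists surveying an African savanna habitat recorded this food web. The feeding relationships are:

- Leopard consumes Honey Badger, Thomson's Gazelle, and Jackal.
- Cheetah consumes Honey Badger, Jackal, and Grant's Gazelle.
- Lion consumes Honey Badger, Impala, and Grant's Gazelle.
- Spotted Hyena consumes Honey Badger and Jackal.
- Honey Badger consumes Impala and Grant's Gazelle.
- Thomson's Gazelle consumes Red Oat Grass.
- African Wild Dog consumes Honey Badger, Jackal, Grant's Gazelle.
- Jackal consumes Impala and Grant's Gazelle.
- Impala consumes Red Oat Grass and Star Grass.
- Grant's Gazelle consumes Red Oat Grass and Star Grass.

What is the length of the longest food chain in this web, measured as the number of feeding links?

3 links

One longest chain: Star Grass → Impala → Jackal → Cheetah.
It has 4 species and 3 links.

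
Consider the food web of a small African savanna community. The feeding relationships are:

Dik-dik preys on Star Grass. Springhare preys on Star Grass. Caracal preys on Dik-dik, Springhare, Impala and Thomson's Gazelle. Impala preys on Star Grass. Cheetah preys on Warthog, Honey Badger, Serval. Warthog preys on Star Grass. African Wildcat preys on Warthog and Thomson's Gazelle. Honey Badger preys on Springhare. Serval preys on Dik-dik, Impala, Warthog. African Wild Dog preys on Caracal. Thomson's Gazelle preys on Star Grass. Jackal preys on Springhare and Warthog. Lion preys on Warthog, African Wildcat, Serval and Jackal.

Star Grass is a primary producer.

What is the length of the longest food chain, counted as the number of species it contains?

4 species

One longest chain: Star Grass → Springhare → Jackal → Lion.
It has 4 species and 3 links.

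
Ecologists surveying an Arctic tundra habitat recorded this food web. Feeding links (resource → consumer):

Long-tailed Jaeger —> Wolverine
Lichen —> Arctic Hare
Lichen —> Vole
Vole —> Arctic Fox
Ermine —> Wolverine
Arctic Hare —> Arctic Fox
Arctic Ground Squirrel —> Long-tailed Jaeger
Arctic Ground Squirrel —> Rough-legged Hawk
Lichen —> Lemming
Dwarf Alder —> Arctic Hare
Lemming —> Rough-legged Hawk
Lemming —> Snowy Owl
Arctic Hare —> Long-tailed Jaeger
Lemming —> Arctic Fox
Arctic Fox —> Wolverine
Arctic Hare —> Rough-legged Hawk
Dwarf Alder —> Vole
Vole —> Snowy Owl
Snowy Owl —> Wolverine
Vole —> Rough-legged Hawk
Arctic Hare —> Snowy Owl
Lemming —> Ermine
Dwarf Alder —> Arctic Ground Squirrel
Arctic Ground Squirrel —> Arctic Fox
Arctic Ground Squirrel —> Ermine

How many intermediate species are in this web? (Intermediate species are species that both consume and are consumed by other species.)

8

Intermediate species (has both prey and predators): Arctic Hare, Lemming, Arctic Ground Squirrel, Vole, Arctic Fox, Long-tailed Jaeger, Ermine, Snowy Owl.
Count: 8.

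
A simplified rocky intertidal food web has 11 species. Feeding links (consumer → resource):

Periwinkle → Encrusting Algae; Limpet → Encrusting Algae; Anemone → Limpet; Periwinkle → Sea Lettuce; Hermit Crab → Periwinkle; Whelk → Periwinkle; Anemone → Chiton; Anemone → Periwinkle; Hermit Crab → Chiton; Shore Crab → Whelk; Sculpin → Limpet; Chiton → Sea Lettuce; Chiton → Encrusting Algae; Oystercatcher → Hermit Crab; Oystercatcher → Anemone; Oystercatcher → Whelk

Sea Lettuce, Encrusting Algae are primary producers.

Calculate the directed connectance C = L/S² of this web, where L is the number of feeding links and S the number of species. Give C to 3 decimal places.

C = 0.132

The web has S = 11 species and L = 16 feeding links.
C = L / S² = 16 / 121 = 0.1322 ≈ 0.132.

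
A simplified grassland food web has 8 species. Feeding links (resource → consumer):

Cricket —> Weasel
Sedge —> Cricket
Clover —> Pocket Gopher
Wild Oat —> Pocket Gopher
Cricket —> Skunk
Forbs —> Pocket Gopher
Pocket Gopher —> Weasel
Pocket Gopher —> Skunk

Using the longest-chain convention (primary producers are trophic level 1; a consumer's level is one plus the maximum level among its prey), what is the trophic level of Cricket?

Sedge is a producer → level 1.
Cricket eats Sedge → level 2.

Trophic level 2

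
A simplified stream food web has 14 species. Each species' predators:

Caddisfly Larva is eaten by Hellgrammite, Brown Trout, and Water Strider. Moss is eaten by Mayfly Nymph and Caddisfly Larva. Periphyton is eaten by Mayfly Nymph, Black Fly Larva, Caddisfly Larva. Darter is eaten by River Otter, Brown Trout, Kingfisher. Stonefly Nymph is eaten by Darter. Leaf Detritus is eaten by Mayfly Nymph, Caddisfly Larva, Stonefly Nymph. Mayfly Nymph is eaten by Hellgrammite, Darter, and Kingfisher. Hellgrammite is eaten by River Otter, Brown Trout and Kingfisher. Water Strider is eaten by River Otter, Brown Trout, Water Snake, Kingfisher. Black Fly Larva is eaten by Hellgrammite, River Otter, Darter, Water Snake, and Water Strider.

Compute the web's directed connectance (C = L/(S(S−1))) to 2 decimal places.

The web has S = 14 species and L = 30 feeding links.
C = L / (S(S−1)) = 30 / 182 = 0.1648 ≈ 0.16.

C = 0.16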